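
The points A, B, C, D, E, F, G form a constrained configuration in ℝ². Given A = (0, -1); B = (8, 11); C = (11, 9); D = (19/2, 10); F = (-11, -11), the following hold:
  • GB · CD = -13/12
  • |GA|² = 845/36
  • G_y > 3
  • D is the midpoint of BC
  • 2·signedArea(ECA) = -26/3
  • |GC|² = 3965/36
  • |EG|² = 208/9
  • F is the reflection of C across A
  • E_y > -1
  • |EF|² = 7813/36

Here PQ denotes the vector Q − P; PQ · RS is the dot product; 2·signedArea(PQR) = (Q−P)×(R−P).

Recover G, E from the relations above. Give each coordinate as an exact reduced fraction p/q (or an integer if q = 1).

E = (-1/2, -2/3)
G = (13/6, 10/3)

1. G_x = 13/6  [line 3/2·x + -1·y + 1/12 = 0 ∩ |GA|² = 845/36]
2. G_y = 10/3  [line 3/2·x + -1·y + 1/12 = 0 ∩ |GA|² = 845/36]
   → G = (13/6, 10/3)
3. E_x = -1/2  [line 10·x + -11·y + -7/3 = 0 ∩ |EF|² = 7813/36]
4. E_y = -2/3  [line 10·x + -11·y + -7/3 = 0 ∩ |EF|² = 7813/36]
   → E = (-1/2, -2/3)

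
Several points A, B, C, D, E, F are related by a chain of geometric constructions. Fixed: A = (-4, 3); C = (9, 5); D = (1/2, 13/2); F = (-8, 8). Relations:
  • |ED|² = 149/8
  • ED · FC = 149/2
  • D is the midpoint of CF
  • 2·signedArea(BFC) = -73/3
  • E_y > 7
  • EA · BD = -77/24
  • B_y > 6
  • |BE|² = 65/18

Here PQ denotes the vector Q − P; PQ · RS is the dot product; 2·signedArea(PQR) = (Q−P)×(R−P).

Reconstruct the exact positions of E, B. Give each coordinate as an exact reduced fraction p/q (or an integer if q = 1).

1. E_x = -15/4  [line -17·x + 3·y + -171/2 = 0 ∩ |ED|² = 149/8]
2. E_y = 29/4  [line -17·x + 3·y + -171/2 = 0 ∩ |ED|² = 149/8]
   → E = (-15/4, 29/4)
3. B_x = -21/4  [2·signedArea(BFC) = -73/3 ∩ EA · BD = -77/24]
4. B_y = 73/12  [2·signedArea(BFC) = -73/3 ∩ EA · BD = -77/24]
   → B = (-21/4, 73/12)

B = (-21/4, 73/12)
E = (-15/4, 29/4)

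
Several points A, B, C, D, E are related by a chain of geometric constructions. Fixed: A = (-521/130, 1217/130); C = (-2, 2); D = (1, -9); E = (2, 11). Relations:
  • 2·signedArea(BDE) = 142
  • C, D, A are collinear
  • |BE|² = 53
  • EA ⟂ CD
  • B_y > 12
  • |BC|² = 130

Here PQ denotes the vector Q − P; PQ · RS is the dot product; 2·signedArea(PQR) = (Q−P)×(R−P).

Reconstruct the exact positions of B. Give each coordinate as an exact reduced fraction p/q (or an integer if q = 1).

1. B_x = -5  [line -20·x + 1·y + -113 = 0 ∩ |BE|² = 53]
2. B_y = 13  [line -20·x + 1·y + -113 = 0 ∩ |BE|² = 53]
   → B = (-5, 13)

B = (-5, 13)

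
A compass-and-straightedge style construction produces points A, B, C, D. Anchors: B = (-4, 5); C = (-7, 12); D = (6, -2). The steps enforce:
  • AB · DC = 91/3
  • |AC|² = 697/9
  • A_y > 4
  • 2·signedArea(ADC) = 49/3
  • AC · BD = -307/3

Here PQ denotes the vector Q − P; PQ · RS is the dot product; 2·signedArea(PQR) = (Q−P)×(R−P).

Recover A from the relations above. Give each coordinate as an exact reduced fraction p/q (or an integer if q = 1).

1. A_x = -5/3  [2·signedArea(ADC) = 49/3 ∩ AC · BD = -307/3]
2. A_y = 5  [2·signedArea(ADC) = 49/3 ∩ AC · BD = -307/3]
   → A = (-5/3, 5)

A = (-5/3, 5)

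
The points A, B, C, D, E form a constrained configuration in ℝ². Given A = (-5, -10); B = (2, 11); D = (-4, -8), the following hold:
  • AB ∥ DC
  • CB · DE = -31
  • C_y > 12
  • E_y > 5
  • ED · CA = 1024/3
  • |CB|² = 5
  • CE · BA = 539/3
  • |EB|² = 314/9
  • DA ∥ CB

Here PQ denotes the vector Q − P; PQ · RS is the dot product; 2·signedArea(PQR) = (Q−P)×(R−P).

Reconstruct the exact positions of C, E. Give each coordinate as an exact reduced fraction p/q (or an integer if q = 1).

C = (3, 13)
E = (1/3, 16/3)

1. C_x = 3  [DA ∥ CB ∩ AB ∥ DC]
2. C_y = 13  [DA ∥ CB ∩ AB ∥ DC]
   → C = (3, 13)
3. E_x = 1/3  [ED · CA = 1024/3 ∩ CB · DE = -31]
4. E_y = 16/3  [ED · CA = 1024/3 ∩ CB · DE = -31]
   → E = (1/3, 16/3)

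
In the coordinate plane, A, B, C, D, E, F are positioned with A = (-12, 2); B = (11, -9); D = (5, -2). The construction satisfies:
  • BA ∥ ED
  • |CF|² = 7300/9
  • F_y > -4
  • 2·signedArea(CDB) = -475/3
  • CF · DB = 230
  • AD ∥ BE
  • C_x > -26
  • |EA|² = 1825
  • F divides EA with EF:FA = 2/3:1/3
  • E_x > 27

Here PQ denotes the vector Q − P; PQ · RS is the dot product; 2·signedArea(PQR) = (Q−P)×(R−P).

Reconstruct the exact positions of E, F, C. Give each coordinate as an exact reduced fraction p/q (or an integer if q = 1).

C = (-76/3, 7)
E = (28, -13)
F = (4/3, -3)

1. E_x = 28  [BA ∥ ED ∩ AD ∥ BE]
2. E_y = -13  [BA ∥ ED ∩ AD ∥ BE]
   → E = (28, -13)
3. F_x = 4/3  [F divides EA with EF:FA = 2/3:1/3]
4. F_y = -3  [F divides EA with EF:FA = 2/3:1/3]
   → F = (4/3, -3)
5. C_x = -76/3  [2·signedArea(CDB) = -475/3 ∩ CF · DB = 230]
6. C_y = 7  [2·signedArea(CDB) = -475/3 ∩ CF · DB = 230]
   → C = (-76/3, 7)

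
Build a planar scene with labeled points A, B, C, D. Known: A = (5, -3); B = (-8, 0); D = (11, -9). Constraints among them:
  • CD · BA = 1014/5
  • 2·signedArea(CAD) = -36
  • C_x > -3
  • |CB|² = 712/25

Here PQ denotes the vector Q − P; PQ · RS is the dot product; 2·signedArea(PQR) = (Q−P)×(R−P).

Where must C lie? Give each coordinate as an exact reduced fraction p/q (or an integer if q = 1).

C = (-14/5, -6/5)

1. C_x = -14/5  [2·signedArea(CAD) = -36 ∩ CD · BA = 1014/5]
2. C_y = -6/5  [2·signedArea(CAD) = -36 ∩ CD · BA = 1014/5]
   → C = (-14/5, -6/5)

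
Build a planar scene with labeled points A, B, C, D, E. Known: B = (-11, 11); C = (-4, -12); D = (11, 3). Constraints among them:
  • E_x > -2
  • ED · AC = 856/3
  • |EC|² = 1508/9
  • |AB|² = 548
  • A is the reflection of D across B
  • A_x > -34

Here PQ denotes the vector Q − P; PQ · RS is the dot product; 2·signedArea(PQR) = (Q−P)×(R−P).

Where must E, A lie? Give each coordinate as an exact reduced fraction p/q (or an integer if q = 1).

A = (-33, 19)
E = (-4/3, 2/3)

1. A_x = -33  [A is the reflection of D across B]
2. A_y = 19  [A is the reflection of D across B]
   → A = (-33, 19)
3. E_x = -4/3  [line -29·x + 31·y + -178/3 = 0 ∩ |EC|² = 1508/9]
4. E_y = 2/3  [line -29·x + 31·y + -178/3 = 0 ∩ |EC|² = 1508/9]
   → E = (-4/3, 2/3)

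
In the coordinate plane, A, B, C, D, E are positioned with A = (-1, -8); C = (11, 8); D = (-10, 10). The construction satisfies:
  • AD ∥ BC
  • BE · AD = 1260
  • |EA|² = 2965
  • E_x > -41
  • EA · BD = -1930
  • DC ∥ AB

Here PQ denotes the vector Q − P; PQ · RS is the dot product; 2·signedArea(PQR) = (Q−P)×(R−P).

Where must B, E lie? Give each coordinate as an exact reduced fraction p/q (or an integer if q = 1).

1. B_x = 20  [AD ∥ BC ∩ DC ∥ AB]
2. B_y = -10  [AD ∥ BC ∩ DC ∥ AB]
   → B = (20, -10)
3. E_x = -40  [EA · BD = -1930 ∩ BE · AD = 1260]
4. E_y = 30  [EA · BD = -1930 ∩ BE · AD = 1260]
   → E = (-40, 30)

B = (20, -10)
E = (-40, 30)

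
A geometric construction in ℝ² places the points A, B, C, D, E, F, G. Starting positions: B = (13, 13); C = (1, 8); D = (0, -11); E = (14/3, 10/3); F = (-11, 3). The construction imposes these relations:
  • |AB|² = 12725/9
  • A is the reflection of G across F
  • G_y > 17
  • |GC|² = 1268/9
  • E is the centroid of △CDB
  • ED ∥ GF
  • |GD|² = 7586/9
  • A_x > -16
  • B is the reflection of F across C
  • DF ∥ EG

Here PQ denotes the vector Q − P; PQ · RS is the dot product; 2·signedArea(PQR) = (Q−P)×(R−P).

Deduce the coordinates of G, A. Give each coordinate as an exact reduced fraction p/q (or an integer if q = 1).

A = (-47/3, -34/3)
G = (-19/3, 52/3)

1. G_x = -19/3  [ED ∥ GF ∩ DF ∥ EG]
2. G_y = 52/3  [ED ∥ GF ∩ DF ∥ EG]
   → G = (-19/3, 52/3)
3. A_x = -47/3  [A is the reflection of G across F]
4. A_y = -34/3  [A is the reflection of G across F]
   → A = (-47/3, -34/3)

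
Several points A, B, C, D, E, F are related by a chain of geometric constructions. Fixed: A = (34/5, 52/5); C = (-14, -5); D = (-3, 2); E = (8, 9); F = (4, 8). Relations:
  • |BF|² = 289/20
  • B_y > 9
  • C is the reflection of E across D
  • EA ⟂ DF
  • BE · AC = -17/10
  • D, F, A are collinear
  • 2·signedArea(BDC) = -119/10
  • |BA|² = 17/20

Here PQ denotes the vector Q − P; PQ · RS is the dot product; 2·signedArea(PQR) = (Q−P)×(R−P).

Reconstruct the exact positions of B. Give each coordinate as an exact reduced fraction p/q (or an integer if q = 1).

B = (37/5, 97/10)

1. B_x = 37/5  [2·signedArea(BDC) = -119/10 ∩ BE · AC = -17/10]
2. B_y = 97/10  [2·signedArea(BDC) = -119/10 ∩ BE · AC = -17/10]
   → B = (37/5, 97/10)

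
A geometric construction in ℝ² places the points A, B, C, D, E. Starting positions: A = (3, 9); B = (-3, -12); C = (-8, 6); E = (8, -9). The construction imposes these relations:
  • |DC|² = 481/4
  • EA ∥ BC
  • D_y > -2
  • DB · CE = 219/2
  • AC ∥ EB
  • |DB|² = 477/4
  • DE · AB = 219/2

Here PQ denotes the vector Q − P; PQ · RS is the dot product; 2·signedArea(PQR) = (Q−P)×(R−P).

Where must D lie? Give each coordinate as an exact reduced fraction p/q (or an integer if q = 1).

D = (0, -3/2)

1. D_x = 0  [DB · CE = 219/2 ∩ DE · AB = 219/2]
2. D_y = -3/2  [DB · CE = 219/2 ∩ DE · AB = 219/2]
   → D = (0, -3/2)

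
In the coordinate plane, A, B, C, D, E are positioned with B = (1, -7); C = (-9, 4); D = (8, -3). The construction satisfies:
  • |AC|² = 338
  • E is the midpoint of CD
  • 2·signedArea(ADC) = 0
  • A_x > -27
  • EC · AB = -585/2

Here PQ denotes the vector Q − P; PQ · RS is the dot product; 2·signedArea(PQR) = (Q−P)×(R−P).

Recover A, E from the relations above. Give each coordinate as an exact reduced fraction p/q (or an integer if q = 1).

A = (-26, 11)
E = (-1/2, 1/2)

1. E_x = -1/2  [E is the midpoint of CD]
2. E_y = 1/2  [E is the midpoint of CD]
   → E = (-1/2, 1/2)
3. A_x = -26  [2·signedArea(ADC) = 0 ∩ EC · AB = -585/2]
4. A_y = 11  [2·signedArea(ADC) = 0 ∩ EC · AB = -585/2]
   → A = (-26, 11)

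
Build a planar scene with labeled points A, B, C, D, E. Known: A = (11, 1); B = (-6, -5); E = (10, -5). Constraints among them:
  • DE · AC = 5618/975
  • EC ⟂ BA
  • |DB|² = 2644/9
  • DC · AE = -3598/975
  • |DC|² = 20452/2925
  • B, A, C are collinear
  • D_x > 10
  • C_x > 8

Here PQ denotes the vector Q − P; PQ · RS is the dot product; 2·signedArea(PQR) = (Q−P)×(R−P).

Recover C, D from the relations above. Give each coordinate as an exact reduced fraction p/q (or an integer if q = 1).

C = (2674/325, 7/325)
D = (32/3, -1)

1. C_x = 2674/325  [B, A, C are collinear ∩ EC ⟂ BA]
2. C_y = 7/325  [B, A, C are collinear ∩ EC ⟂ BA]
   → C = (2674/325, 7/325)
3. D_x = 32/3  [DE · AC = 5618/975 ∩ DC · AE = -3598/975]
4. D_y = -1  [DE · AC = 5618/975 ∩ DC · AE = -3598/975]
   → D = (32/3, -1)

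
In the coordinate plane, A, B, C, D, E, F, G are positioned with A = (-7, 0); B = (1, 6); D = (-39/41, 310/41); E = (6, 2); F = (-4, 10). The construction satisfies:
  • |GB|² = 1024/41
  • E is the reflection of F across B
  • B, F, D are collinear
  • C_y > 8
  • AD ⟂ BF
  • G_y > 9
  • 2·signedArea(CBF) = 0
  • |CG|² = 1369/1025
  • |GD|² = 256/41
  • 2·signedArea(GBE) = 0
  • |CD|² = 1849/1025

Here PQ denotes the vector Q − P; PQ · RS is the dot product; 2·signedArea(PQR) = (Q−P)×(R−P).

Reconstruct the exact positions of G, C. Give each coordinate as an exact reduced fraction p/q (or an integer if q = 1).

C = (-2, 42/5)
G = (-119/41, 374/41)

1. G_x = -119/41  [line 4·x + 5·y + -34 = 0 ∩ |GD|² = 256/41]
2. G_y = 374/41  [line 4·x + 5·y + -34 = 0 ∩ |GD|² = 256/41]
   → G = (-119/41, 374/41)
3. C_x = -2  [line -4·x + -5·y + 34 = 0 ∩ |CD|² = 1849/1025]
4. C_y = 42/5  [line -4·x + -5·y + 34 = 0 ∩ |CD|² = 1849/1025]
   → C = (-2, 42/5)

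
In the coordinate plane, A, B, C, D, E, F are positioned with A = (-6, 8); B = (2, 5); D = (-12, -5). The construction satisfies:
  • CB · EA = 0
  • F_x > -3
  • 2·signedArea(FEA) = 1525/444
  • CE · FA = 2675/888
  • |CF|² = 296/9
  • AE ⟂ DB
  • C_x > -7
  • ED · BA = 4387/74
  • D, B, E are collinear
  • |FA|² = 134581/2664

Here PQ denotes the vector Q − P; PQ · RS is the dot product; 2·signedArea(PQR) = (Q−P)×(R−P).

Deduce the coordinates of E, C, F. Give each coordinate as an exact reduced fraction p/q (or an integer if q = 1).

C = (-1027/148, -205/148)
E = (-139/74, 165/74)
F = (-1009/444, 865/444)

1. E_x = -139/74  [D, B, E are collinear ∩ AE ⟂ DB]
2. E_y = 165/74  [D, B, E are collinear ∩ AE ⟂ DB]
   → E = (-139/74, 165/74)
3. F_x = -1009/444  [line -427/74·x + -305/74·y + -61/12 = 0 ∩ |FA|² = 134581/2664]
4. F_y = 865/444  [line -427/74·x + -305/74·y + -61/12 = 0 ∩ |FA|² = 134581/2664]
   → F = (-1009/444, 865/444)
5. C_x = -1027/148  [CB · EA = 0 ∩ CE · FA = 2675/888]
6. C_y = -205/148  [CB · EA = 0 ∩ CE · FA = 2675/888]
   → C = (-1027/148, -205/148)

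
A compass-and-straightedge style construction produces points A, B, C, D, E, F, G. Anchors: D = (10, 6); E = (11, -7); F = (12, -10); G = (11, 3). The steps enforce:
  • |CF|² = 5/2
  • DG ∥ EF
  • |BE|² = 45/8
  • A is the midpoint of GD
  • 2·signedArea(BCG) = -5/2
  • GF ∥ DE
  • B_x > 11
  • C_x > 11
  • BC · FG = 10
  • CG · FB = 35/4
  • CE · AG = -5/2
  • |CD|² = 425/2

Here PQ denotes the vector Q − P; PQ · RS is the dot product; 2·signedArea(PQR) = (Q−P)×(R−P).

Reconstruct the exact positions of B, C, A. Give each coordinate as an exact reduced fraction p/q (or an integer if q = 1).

1. A_x = 21/2  [A is the midpoint of GD]
2. A_y = 9/2  [A is the midpoint of GD]
   → A = (21/2, 9/2)
3. C_x = 23/2  [line -1/2·x + 3/2·y + 37/2 = 0 ∩ |CF|² = 5/2]
4. C_y = -17/2  [line -1/2·x + 3/2·y + 37/2 = 0 ∩ |CF|² = 5/2]
   → C = (23/2, -17/2)
5. B_x = 47/4  [2·signedArea(BCG) = -5/2 ∩ BC · FG = 10]
6. B_y = -37/4  [2·signedArea(BCG) = -5/2 ∩ BC · FG = 10]
   → B = (47/4, -37/4)

A = (21/2, 9/2)
B = (47/4, -37/4)
C = (23/2, -17/2)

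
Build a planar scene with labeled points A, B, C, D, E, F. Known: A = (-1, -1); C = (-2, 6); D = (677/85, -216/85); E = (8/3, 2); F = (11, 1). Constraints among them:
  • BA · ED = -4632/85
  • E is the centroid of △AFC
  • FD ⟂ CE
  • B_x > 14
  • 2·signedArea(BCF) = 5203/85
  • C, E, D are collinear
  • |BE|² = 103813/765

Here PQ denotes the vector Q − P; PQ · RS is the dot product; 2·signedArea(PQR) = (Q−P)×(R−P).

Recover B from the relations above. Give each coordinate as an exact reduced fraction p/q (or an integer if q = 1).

1. B_x = 1193/85  [2·signedArea(BCF) = 5203/85 ∩ BA · ED = -4632/85]
2. B_y = 386/85  [2·signedArea(BCF) = 5203/85 ∩ BA · ED = -4632/85]
   → B = (1193/85, 386/85)

B = (1193/85, 386/85)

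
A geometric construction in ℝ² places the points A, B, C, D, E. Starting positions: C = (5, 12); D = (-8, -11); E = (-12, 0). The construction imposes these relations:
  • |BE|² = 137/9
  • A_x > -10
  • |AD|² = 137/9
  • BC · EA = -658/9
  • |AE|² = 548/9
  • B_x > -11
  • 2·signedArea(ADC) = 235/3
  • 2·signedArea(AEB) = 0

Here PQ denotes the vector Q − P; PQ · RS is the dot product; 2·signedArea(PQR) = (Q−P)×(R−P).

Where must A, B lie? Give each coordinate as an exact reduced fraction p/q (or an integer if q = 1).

1. A_x = -28/3  [line -23·x + 13·y + -358/3 = 0 ∩ |AD|² = 137/9]
2. A_y = -22/3  [line -23·x + 13·y + -358/3 = 0 ∩ |AD|² = 137/9]
   → A = (-28/3, -22/3)
3. B_x = -32/3  [2·signedArea(AEB) = 0 ∩ BC · EA = -658/9]
4. B_y = -11/3  [2·signedArea(AEB) = 0 ∩ BC · EA = -658/9]
   → B = (-32/3, -11/3)

A = (-28/3, -22/3)
B = (-32/3, -11/3)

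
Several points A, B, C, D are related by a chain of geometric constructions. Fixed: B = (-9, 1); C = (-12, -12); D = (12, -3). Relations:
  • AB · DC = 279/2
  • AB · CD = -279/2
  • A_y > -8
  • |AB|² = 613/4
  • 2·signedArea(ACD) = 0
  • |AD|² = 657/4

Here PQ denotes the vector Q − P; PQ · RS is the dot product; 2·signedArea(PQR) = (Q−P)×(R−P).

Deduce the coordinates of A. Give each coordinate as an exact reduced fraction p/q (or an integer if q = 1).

1. A_x = 0  [2·signedArea(ACD) = 0 ∩ AB · CD = -279/2]
2. A_y = -15/2  [2·signedArea(ACD) = 0 ∩ AB · CD = -279/2]
   → A = (0, -15/2)

A = (0, -15/2)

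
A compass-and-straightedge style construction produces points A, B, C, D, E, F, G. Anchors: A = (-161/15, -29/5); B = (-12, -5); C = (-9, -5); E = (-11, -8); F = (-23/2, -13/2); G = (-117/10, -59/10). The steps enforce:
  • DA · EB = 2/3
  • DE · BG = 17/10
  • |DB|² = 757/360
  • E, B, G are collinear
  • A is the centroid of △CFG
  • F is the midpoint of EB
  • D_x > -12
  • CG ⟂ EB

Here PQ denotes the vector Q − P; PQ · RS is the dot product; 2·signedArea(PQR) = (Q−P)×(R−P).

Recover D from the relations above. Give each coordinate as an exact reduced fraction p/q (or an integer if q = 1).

D = (-667/60, -123/20)

1. D_x = -667/60  [line -3/10·x + 9/10·y + 11/5 = 0 ∩ |DB|² = 757/360]
2. D_y = -123/20  [line -3/10·x + 9/10·y + 11/5 = 0 ∩ |DB|² = 757/360]
   → D = (-667/60, -123/20)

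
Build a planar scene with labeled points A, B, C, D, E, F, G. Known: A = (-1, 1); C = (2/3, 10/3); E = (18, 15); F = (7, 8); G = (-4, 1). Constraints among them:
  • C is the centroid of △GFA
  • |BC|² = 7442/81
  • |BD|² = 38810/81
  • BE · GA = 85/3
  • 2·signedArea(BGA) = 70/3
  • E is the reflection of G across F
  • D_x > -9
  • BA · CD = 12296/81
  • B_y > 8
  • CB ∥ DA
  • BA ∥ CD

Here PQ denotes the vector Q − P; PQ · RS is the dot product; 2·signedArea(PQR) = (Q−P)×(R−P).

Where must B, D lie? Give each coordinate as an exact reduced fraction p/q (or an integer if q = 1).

B = (77/9, 79/9)
D = (-80/9, -40/9)

1. B_x = 77/9  [BE · GA = 85/3 ∩ 2·signedArea(BGA) = 70/3]
2. B_y = 79/9  [BE · GA = 85/3 ∩ 2·signedArea(BGA) = 70/3]
   → B = (77/9, 79/9)
3. D_x = -80/9  [BA · CD = 12296/81 ∩ CB ∥ DA]
4. D_y = -40/9  [BA · CD = 12296/81 ∩ CB ∥ DA]
   → D = (-80/9, -40/9)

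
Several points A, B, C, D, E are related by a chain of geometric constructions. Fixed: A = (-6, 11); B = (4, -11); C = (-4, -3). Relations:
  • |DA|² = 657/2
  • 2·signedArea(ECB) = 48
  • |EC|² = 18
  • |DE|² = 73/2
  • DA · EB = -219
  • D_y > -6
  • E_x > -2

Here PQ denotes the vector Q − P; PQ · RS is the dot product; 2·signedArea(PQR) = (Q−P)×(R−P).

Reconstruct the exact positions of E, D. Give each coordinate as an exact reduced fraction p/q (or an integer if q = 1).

D = (3/2, -11/2)
E = (-1, 0)

1. E_x = -1  [line 8·x + 8·y + 8 = 0 ∩ |EC|² = 18]
2. E_y = 0  [line 8·x + 8·y + 8 = 0 ∩ |EC|² = 18]
   → E = (-1, 0)
3. D_x = 3/2  [line -5·x + 11·y + 68 = 0 ∩ |DE|² = 73/2]
4. D_y = -11/2  [line -5·x + 11·y + 68 = 0 ∩ |DE|² = 73/2]
   → D = (3/2, -11/2)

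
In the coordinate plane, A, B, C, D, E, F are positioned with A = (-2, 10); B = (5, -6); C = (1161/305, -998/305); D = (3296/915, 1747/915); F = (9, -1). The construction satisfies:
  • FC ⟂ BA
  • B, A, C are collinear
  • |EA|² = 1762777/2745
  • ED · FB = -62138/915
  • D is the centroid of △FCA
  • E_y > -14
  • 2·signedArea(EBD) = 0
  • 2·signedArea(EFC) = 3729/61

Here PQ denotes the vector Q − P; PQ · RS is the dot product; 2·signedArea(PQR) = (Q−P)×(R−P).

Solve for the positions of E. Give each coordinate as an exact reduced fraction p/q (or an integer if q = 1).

1. E_x = 5854/915  [2·signedArea(EBD) = 0 ∩ 2·signedArea(EFC) = 3729/61]
2. E_y = -12727/915  [2·signedArea(EBD) = 0 ∩ 2·signedArea(EFC) = 3729/61]
   → E = (5854/915, -12727/915)

E = (5854/915, -12727/915)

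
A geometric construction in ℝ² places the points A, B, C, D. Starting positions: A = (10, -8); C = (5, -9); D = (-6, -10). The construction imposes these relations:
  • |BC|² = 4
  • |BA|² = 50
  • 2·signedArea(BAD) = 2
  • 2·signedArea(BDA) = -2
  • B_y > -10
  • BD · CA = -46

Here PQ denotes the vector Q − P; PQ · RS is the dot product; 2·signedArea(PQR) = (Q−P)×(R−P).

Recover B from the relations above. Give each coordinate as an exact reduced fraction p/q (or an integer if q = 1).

1. B_x = 3  [BD · CA = -46 ∩ 2·signedArea(BDA) = -2]
2. B_y = -9  [BD · CA = -46 ∩ 2·signedArea(BDA) = -2]
   → B = (3, -9)

B = (3, -9)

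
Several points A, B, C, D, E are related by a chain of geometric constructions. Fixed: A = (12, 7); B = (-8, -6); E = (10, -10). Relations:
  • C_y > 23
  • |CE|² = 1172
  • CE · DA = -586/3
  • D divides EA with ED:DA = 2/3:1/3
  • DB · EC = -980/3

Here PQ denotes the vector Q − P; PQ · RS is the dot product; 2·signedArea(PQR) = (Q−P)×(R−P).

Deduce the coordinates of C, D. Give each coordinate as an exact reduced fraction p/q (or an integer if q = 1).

1. D_x = 34/3  [D divides EA with ED:DA = 2/3:1/3]
2. D_y = 4/3  [D divides EA with ED:DA = 2/3:1/3]
   → D = (34/3, 4/3)
3. C_x = 14  [CE · DA = -586/3 ∩ DB · EC = -980/3]
4. C_y = 24  [CE · DA = -586/3 ∩ DB · EC = -980/3]
   → C = (14, 24)

C = (14, 24)
D = (34/3, 4/3)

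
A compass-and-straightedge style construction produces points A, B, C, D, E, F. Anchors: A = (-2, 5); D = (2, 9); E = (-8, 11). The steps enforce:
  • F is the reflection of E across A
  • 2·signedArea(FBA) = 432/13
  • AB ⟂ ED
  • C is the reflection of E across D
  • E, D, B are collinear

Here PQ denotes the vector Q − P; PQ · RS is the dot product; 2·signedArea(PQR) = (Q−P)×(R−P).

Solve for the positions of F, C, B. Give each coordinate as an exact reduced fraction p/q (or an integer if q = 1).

1. F_x = 4  [F is the reflection of E across A]
2. F_y = -1  [F is the reflection of E across A]
   → F = (4, -1)
3. C_x = 12  [C is the reflection of E across D]
4. C_y = 7  [C is the reflection of E across D]
   → C = (12, 7)
5. B_x = -14/13  [E, D, B are collinear ∩ AB ⟂ ED]
6. B_y = 125/13  [E, D, B are collinear ∩ AB ⟂ ED]
   → B = (-14/13, 125/13)

B = (-14/13, 125/13)
C = (12, 7)
F = (4, -1)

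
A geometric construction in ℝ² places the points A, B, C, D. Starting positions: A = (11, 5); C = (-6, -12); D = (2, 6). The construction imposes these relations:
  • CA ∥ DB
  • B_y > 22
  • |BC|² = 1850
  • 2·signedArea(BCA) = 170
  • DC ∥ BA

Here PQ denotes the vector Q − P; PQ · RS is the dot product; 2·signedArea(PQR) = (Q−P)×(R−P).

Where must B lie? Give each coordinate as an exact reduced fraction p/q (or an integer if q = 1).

1. B_x = 19  [DC ∥ BA ∩ CA ∥ DB]
2. B_y = 23  [DC ∥ BA ∩ CA ∥ DB]
   → B = (19, 23)

B = (19, 23)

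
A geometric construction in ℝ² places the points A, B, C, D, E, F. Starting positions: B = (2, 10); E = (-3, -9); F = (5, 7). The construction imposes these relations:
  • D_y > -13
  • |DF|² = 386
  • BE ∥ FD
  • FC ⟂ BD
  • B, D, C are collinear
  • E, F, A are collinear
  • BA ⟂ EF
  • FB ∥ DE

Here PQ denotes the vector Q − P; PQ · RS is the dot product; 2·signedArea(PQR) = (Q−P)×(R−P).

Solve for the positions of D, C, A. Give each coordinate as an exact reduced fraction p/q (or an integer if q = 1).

1. D_x = 0  [FB ∥ DE ∩ BE ∥ FD]
2. D_y = -12  [FB ∥ DE ∩ BE ∥ FD]
   → D = (0, -12)
3. C_x = 107/61  [B, D, C are collinear ∩ FC ⟂ BD]
4. C_y = 445/61  [B, D, C are collinear ∩ FC ⟂ BD]
   → C = (107/61, 445/61)
5. A_x = 28/5  [E, F, A are collinear ∩ BA ⟂ EF]
6. A_y = 41/5  [E, F, A are collinear ∩ BA ⟂ EF]
   → A = (28/5, 41/5)

A = (28/5, 41/5)
C = (107/61, 445/61)
D = (0, -12)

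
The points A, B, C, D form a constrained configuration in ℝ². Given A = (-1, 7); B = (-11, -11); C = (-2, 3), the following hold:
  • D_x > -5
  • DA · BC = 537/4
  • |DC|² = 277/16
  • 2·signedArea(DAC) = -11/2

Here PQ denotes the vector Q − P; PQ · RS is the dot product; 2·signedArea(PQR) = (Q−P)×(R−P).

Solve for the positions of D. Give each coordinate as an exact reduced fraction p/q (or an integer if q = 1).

D = (-17/4, -1/2)

1. D_x = -17/4  [2·signedArea(DAC) = -11/2 ∩ DA · BC = 537/4]
2. D_y = -1/2  [2·signedArea(DAC) = -11/2 ∩ DA · BC = 537/4]
   → D = (-17/4, -1/2)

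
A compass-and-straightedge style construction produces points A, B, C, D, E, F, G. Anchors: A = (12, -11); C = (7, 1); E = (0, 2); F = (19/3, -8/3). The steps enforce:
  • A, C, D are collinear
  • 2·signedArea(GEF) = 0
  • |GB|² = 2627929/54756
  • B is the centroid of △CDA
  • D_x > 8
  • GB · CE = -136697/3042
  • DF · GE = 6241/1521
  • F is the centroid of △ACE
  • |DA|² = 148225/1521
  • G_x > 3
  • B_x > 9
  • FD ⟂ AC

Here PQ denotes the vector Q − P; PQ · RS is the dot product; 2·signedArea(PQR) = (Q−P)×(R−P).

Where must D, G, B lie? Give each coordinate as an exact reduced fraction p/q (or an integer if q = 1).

B = (13792/1521, -2009/507)
D = (4159/507, -319/169)
G = (19/6, -1/3)

1. D_x = 4159/507  [A, C, D are collinear ∩ FD ⟂ AC]
2. D_y = -319/169  [A, C, D are collinear ∩ FD ⟂ AC]
   → D = (4159/507, -319/169)
3. G_x = 19/6  [2·signedArea(GEF) = 0 ∩ DF · GE = 6241/1521]
4. G_y = -1/3  [2·signedArea(GEF) = 0 ∩ DF · GE = 6241/1521]
   → G = (19/6, -1/3)
5. B_x = 13792/1521  [B is the centroid of △CDA]
6. B_y = -2009/507  [B is the centroid of △CDA]
   → B = (13792/1521, -2009/507)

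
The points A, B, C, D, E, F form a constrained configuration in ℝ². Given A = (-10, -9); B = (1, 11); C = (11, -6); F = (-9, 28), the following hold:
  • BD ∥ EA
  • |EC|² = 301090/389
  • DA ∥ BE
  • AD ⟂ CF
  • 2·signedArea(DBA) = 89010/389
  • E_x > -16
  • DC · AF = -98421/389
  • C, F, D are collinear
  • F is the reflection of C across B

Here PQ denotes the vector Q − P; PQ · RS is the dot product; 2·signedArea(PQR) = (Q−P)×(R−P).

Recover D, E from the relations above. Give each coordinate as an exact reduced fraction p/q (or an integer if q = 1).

1. D_x = 2689/389  [C, F, D are collinear ∩ AD ⟂ CF]
2. D_y = 369/389  [C, F, D are collinear ∩ AD ⟂ CF]
   → D = (2689/389, 369/389)
3. E_x = -6190/389  [BD ∥ EA ∩ DA ∥ BE]
4. E_y = 409/389  [BD ∥ EA ∩ DA ∥ BE]
   → E = (-6190/389, 409/389)

D = (2689/389, 369/389)
E = (-6190/389, 409/389)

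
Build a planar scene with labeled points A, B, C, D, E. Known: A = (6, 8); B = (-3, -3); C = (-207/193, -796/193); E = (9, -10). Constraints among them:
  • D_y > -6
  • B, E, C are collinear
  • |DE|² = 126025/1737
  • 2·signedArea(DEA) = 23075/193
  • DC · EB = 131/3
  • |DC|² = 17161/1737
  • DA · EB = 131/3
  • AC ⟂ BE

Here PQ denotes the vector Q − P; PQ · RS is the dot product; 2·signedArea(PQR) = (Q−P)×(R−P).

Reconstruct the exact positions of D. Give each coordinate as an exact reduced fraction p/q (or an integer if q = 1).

D = (317/193, -3305/579)

1. D_x = 317/193  [2·signedArea(DEA) = 23075/193 ∩ DA · EB = 131/3]
2. D_y = -3305/579  [2·signedArea(DEA) = 23075/193 ∩ DA · EB = 131/3]
   → D = (317/193, -3305/579)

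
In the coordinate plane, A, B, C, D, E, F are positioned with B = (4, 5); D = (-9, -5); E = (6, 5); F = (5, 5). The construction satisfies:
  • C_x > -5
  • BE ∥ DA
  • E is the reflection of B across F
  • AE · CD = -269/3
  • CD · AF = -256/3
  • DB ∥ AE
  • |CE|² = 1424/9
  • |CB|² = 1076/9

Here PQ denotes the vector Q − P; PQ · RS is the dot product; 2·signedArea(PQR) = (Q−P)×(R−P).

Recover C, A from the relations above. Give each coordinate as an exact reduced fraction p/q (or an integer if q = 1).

A = (-7, -5)
C = (-14/3, -5/3)

1. A_x = -7  [DB ∥ AE ∩ BE ∥ DA]
2. A_y = -5  [DB ∥ AE ∩ BE ∥ DA]
   → A = (-7, -5)
3. C_x = -14/3  [CD · AF = -256/3 ∩ AE · CD = -269/3]
4. C_y = -5/3  [CD · AF = -256/3 ∩ AE · CD = -269/3]
   → C = (-14/3, -5/3)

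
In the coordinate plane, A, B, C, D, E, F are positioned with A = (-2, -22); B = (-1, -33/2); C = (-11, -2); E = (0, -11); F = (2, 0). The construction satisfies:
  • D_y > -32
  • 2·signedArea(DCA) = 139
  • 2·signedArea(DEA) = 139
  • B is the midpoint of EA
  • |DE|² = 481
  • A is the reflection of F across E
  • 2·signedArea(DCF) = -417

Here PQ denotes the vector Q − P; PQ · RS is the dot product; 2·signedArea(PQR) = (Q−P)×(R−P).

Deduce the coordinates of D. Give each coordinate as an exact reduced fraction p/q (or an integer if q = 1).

D = (9, -31)

1. D_x = 9  [2·signedArea(DCF) = -417 ∩ 2·signedArea(DEA) = 139]
2. D_y = -31  [2·signedArea(DCF) = -417 ∩ 2·signedArea(DEA) = 139]
   → D = (9, -31)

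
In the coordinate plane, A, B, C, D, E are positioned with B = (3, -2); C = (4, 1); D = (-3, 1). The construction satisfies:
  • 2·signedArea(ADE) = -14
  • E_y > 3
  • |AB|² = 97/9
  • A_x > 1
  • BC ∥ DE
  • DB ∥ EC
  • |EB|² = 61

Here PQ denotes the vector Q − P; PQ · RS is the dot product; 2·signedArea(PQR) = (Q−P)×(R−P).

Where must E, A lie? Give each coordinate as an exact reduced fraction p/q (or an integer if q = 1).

A = (5/3, 1)
E = (-2, 4)

1. E_x = -2  [DB ∥ EC ∩ BC ∥ DE]
2. E_y = 4  [DB ∥ EC ∩ BC ∥ DE]
   → E = (-2, 4)
3. A_x = 5/3  [line -3·x + 1·y + 4 = 0 ∩ |AB|² = 97/9]
4. A_y = 1  [line -3·x + 1·y + 4 = 0 ∩ |AB|² = 97/9]
   → A = (5/3, 1)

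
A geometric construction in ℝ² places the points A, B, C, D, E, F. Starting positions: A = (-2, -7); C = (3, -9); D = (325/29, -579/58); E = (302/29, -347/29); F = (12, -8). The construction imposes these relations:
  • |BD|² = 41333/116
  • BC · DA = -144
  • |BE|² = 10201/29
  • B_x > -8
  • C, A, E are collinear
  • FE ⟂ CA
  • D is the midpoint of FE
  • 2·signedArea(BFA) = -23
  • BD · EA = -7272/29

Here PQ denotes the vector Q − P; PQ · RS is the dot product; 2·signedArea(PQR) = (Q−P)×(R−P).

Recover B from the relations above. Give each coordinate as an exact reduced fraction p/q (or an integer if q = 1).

1. B_x = -7  [BD · EA = -7272/29 ∩ BC · DA = -144]
2. B_y = -5  [BD · EA = -7272/29 ∩ BC · DA = -144]
   → B = (-7, -5)

B = (-7, -5)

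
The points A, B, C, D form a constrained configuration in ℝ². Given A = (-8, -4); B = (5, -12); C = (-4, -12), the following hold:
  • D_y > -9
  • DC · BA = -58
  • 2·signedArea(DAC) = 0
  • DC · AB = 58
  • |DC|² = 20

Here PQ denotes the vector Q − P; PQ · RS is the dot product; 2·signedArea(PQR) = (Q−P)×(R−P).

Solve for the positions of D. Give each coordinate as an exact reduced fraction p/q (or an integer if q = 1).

D = (-6, -8)

1. D_x = -6  [2·signedArea(DAC) = 0 ∩ DC · AB = 58]
2. D_y = -8  [2·signedArea(DAC) = 0 ∩ DC · AB = 58]
   → D = (-6, -8)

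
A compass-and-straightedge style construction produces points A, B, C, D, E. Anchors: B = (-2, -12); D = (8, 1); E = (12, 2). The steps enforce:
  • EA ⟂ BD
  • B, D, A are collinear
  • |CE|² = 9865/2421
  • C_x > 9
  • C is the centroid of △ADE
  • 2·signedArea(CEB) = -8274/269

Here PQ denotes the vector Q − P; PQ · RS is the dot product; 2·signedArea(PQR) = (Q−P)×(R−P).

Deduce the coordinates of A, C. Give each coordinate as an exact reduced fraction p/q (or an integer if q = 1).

A = (2682/269, 958/269)
C = (8062/807, 1765/807)

1. A_x = 2682/269  [B, D, A are collinear ∩ EA ⟂ BD]
2. A_y = 958/269  [B, D, A are collinear ∩ EA ⟂ BD]
   → A = (2682/269, 958/269)
3. C_x = 8062/807  [C is the centroid of △ADE]
4. C_y = 1765/807  [C is the centroid of △ADE]
   → C = (8062/807, 1765/807)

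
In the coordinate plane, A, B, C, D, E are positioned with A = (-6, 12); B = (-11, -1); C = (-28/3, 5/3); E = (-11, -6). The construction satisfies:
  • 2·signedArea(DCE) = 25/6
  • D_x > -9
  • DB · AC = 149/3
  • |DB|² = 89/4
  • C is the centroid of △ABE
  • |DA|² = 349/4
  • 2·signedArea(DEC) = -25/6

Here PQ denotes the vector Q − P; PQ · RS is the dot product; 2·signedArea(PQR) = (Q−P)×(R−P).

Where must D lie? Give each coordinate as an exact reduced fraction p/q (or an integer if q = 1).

D = (-17/2, 3)

1. D_x = -17/2  [2·signedArea(DCE) = 25/6 ∩ DB · AC = 149/3]
2. D_y = 3  [2·signedArea(DCE) = 25/6 ∩ DB · AC = 149/3]
   → D = (-17/2, 3)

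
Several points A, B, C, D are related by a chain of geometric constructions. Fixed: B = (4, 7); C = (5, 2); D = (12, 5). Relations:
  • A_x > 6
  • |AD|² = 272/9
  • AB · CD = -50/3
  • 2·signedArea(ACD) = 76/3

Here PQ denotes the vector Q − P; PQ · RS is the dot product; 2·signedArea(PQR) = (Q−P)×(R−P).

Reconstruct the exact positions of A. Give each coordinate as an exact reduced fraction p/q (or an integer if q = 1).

A = (20/3, 19/3)

1. A_x = 20/3  [2·signedArea(ACD) = 76/3 ∩ AB · CD = -50/3]
2. A_y = 19/3  [2·signedArea(ACD) = 76/3 ∩ AB · CD = -50/3]
   → A = (20/3, 19/3)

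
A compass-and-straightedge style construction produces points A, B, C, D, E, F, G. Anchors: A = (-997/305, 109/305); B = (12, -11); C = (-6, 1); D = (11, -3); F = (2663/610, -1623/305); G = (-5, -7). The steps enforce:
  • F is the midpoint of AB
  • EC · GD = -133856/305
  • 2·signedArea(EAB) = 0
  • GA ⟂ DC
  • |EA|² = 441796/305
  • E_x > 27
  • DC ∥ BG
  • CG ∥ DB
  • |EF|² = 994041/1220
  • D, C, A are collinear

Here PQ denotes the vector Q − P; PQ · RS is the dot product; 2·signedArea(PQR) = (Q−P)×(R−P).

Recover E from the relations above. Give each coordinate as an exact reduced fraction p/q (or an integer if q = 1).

E = (8317/305, -6819/305)

1. E_x = 8317/305  [2·signedArea(EAB) = 0 ∩ EC · GD = -133856/305]
2. E_y = -6819/305  [2·signedArea(EAB) = 0 ∩ EC · GD = -133856/305]
   → E = (8317/305, -6819/305)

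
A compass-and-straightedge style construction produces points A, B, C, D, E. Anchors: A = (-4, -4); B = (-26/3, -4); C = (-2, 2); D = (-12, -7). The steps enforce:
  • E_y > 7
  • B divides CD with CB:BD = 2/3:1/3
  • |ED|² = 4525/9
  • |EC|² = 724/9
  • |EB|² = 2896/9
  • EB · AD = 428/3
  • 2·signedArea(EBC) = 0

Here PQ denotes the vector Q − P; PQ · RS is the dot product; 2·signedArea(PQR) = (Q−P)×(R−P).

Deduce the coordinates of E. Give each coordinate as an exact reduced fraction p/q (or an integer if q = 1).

1. E_x = 14/3  [2·signedArea(EBC) = 0 ∩ EB · AD = 428/3]
2. E_y = 8  [2·signedArea(EBC) = 0 ∩ EB · AD = 428/3]
   → E = (14/3, 8)

E = (14/3, 8)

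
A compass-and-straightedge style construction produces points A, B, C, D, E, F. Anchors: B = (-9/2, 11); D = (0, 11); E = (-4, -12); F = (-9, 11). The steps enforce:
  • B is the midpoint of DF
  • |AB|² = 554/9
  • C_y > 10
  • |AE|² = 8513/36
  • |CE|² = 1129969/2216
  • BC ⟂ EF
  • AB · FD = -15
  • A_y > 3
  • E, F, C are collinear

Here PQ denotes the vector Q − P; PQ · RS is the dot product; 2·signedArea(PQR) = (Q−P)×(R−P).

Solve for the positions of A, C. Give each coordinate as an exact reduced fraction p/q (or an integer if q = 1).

A = (-17/6, 10/3)
C = (-9747/1108, 11153/1108)

1. A_x = -17/6  [AB · FD = -15]
2. A_y = 10/3  [|AE|² = 8513/36]
   → A = (-17/6, 10/3)
3. C_x = -9747/1108  [E, F, C are collinear ∩ BC ⟂ EF]
4. C_y = 11153/1108  [E, F, C are collinear ∩ BC ⟂ EF]
   → C = (-9747/1108, 11153/1108)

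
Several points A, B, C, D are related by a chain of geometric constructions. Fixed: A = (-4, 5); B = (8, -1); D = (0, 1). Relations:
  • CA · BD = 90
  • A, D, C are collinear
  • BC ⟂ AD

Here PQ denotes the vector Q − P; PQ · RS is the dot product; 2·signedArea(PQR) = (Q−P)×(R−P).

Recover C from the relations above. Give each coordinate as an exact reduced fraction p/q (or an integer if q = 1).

C = (5, -4)

1. C_x = 5  [A, D, C are collinear ∩ BC ⟂ AD]
2. C_y = -4  [A, D, C are collinear ∩ BC ⟂ AD]
   → C = (5, -4)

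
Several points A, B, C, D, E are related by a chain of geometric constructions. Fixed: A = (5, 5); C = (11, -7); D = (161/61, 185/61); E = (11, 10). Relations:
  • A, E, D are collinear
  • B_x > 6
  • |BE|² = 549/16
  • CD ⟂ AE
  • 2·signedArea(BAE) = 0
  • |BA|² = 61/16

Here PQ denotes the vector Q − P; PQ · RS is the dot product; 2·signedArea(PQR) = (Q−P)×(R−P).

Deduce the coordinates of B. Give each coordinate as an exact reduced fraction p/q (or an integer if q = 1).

1. B_x = 13/2  [line -5·x + 6·y + -5 = 0 ∩ |BA|² = 61/16]
2. B_y = 25/4  [line -5·x + 6·y + -5 = 0 ∩ |BA|² = 61/16]
   → B = (13/2, 25/4)

B = (13/2, 25/4)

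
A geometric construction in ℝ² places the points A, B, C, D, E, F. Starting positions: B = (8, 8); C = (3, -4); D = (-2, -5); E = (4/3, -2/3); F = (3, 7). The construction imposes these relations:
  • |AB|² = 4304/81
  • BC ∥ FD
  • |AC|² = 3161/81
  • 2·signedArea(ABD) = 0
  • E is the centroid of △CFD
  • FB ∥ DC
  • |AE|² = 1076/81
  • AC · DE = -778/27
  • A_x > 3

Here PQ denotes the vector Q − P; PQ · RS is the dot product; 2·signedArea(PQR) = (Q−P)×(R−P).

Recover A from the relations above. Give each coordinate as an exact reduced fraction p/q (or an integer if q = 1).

1. A_x = 32/9  [2·signedArea(ABD) = 0 ∩ AC · DE = -778/27]
2. A_y = 20/9  [2·signedArea(ABD) = 0 ∩ AC · DE = -778/27]
   → A = (32/9, 20/9)

A = (32/9, 20/9)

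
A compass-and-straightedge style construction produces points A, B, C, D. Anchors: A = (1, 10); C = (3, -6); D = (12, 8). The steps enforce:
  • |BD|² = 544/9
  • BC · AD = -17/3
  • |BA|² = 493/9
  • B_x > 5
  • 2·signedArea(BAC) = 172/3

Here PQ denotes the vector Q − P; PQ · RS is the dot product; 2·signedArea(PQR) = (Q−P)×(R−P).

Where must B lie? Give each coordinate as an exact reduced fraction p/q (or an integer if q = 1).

B = (16/3, 4)

1. B_x = 16/3  [BC · AD = -17/3 ∩ 2·signedArea(BAC) = 172/3]
2. B_y = 4  [BC · AD = -17/3 ∩ 2·signedArea(BAC) = 172/3]
   → B = (16/3, 4)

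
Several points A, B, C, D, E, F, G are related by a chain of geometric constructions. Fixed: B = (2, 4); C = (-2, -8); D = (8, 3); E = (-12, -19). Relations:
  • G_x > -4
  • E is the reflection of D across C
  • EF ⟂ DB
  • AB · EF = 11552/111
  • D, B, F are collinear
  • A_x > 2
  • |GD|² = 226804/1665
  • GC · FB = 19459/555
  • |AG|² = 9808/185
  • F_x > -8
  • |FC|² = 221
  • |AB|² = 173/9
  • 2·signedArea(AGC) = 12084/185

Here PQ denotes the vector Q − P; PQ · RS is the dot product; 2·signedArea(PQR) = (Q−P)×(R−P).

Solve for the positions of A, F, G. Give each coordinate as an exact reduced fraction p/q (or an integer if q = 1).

1. F_x = -292/37  [D, B, F are collinear ∩ EF ⟂ DB]
2. F_y = 209/37  [D, B, F are collinear ∩ EF ⟂ DB]
   → F = (-292/37, 209/37)
3. A_x = 8/3  [line -152/37·x + -912/37·y + 304/111 = 0 ∩ |AB|² = 173/9]
4. A_y = -1/3  [line -152/37·x + -912/37·y + 304/111 = 0 ∩ |AB|² = 173/9]
   → A = (8/3, -1/3)
5. G_x = -2036/555  [GC · FB = 19459/555 ∩ 2·signedArea(AGC) = 12084/185]
6. G_y = 1807/555  [GC · FB = 19459/555 ∩ 2·signedArea(AGC) = 12084/185]
   → G = (-2036/555, 1807/555)

A = (8/3, -1/3)
F = (-292/37, 209/37)
G = (-2036/555, 1807/555)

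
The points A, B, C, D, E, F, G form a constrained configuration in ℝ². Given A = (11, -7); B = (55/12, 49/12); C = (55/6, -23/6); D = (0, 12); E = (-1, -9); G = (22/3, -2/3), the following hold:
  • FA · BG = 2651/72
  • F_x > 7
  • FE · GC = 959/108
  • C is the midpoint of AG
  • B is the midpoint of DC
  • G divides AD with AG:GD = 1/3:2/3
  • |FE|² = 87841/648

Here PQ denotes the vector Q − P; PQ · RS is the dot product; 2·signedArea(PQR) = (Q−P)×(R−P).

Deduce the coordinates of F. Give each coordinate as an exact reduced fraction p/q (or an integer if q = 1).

1. F_x = 275/36  [line -11/6·x + 19/6·y + 1921/108 = 0 ∩ |FE|² = 87841/648]
2. F_y = -43/36  [line -11/6·x + 19/6·y + 1921/108 = 0 ∩ |FE|² = 87841/648]
   → F = (275/36, -43/36)

F = (275/36, -43/36)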